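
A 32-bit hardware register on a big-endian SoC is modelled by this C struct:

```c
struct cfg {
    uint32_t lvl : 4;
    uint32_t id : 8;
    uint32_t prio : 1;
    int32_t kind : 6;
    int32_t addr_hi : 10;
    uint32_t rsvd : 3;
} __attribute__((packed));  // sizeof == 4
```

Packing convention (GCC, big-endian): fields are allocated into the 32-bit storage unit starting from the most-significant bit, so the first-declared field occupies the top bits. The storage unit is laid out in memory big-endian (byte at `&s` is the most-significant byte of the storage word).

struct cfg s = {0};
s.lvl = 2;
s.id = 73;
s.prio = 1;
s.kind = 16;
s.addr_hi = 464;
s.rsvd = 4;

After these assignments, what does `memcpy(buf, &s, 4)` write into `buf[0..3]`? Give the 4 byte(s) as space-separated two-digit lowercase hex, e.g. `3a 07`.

24 9a 0e 84

[28+:4] lvl=2 & 0xf = 0x2; word=0x20000000
[20+:8] id=73 & 0xff = 0x49; word=0x24900000
[19+:1] prio=1 & 0x1 = 0x1; word=0x24980000
[13+:6] kind=16 & 0x3f = 0x10; word=0x249a0000
[3+:10] addr_hi=464 & 0x3ff = 0x1d0; word=0x249a0e80
[0+:3] rsvd=4 & 0x7 = 0x4; word=0x249a0e84
word = 0x249a0e84 → big-endian bytes:
  [0]=0x24  [1]=0x9a  [2]=0x0e  [3]=0x84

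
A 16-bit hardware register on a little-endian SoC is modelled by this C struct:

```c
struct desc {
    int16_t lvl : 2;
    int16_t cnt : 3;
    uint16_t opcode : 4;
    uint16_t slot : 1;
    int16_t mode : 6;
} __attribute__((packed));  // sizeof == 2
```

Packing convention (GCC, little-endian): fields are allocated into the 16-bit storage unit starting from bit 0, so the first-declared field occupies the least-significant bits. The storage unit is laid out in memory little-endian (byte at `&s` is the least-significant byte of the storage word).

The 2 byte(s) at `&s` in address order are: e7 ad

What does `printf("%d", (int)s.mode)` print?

[0]=0xe7 [1]=0xad (little-endian) → word 0xade7
lvl [0+:2] = (word>>0) & 0x3 = 3
cnt [2+:3] = (word>>2) & 0x7 = 1
opcode [5+:4] = (word>>5) & 0xf = 15
slot [9+:1] = (word>>9) & 0x1 = 0
mode [10+:6] = (word>>10) & 0x3f = 43  ←
mode signed 6b, MSB=1: 43 - 64 = -21

-21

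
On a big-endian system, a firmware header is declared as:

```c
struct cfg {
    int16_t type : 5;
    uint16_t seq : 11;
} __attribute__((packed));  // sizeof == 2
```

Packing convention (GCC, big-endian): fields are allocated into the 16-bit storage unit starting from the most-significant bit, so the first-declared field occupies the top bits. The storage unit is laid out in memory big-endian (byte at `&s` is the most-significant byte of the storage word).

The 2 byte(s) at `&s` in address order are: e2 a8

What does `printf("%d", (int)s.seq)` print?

[0]=0xe2 [1]=0xa8 (big-endian) → word 0xe2a8
type [11+:5] = (word>>11) & 0x1f = 28
seq [0+:11] = (word>>0) & 0x7ff = 680  ←

680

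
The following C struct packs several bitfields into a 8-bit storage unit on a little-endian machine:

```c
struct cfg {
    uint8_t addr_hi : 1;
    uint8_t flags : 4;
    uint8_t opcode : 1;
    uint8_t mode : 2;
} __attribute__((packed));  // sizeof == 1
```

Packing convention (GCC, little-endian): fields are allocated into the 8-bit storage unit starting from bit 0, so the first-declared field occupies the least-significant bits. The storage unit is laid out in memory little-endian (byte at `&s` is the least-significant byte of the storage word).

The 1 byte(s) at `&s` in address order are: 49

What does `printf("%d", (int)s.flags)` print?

[0]=0x49 (little-endian) → word 0x49
addr_hi:1 @ bit 0 → (0x49>>0)&0x1 = 0x1
flags:4 @ bit 1 → (0x49>>1)&0xf = 0x4  ←
opcode:1 @ bit 5 → (0x49>>5)&0x1 = 0x0
mode:2 @ bit 6 → (0x49>>6)&0x3 = 0x1

4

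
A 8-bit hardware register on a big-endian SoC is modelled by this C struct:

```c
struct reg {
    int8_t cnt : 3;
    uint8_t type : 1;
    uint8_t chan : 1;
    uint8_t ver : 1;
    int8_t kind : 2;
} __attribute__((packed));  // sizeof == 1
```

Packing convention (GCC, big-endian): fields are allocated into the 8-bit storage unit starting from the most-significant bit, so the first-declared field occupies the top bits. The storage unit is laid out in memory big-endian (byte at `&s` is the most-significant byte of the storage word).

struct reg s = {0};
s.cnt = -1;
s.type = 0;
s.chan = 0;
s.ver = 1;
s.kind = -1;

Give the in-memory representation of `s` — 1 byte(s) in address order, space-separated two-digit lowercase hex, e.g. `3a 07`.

[5+:3] cnt=-1 & 0x7 = 0x7; word=0xe0
[4+:1] type=0 & 0x1 = 0x0; word=0xe0
[3+:1] chan=0 & 0x1 = 0x0; word=0xe0
[2+:1] ver=1 & 0x1 = 0x1; word=0xe4
[0+:2] kind=-1 & 0x3 = 0x3; word=0xe7
word = 0xe7 → big-endian bytes:
  [0]=0xe7

e7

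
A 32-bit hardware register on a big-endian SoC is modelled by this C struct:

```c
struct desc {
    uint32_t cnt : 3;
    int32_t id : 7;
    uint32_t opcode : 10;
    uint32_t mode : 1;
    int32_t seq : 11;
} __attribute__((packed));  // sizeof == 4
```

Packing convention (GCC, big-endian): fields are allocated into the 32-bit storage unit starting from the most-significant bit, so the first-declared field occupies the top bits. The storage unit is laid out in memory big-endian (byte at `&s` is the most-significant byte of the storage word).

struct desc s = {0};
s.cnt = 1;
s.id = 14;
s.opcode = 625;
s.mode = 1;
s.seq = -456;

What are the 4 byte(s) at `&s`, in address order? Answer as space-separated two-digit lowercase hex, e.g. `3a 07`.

cnt:3 = 1 → 0x1 << 29 → word 0x20000000
id:7 = 14 → 0xe << 22 → word 0x23800000
opcode:10 = 625 → 0x271 << 12 → word 0x23a71000
mode:1 = 1 → 0x1 << 11 → word 0x23a71800
seq:11 = -456 → 0x638 << 0 → word 0x23a71e38
word = 0x23a71e38 → big-endian bytes:
  [0]=0x23  [1]=0xa7  [2]=0x1e  [3]=0x38

23 a7 1e 38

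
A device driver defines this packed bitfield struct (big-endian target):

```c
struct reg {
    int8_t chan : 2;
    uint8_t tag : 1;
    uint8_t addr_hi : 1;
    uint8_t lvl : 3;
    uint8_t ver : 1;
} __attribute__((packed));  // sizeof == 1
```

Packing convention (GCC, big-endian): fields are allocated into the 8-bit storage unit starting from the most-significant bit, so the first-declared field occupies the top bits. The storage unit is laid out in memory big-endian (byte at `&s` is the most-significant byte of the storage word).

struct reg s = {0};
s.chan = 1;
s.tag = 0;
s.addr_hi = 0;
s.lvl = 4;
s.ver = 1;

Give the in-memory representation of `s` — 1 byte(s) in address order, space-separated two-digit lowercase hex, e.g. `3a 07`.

49

chan (2b) val=1 bits=0x1 at bit 6: 0x40
tag (1b) val=0 bits=0x0 at bit 5: 0x40
addr_hi (1b) val=0 bits=0x0 at bit 4: 0x40
lvl (3b) val=4 bits=0x4 at bit 1: 0x48
ver (1b) val=1 bits=0x1 at bit 0: 0x49
word = 0x49 → big-endian bytes:
  [0]=0x49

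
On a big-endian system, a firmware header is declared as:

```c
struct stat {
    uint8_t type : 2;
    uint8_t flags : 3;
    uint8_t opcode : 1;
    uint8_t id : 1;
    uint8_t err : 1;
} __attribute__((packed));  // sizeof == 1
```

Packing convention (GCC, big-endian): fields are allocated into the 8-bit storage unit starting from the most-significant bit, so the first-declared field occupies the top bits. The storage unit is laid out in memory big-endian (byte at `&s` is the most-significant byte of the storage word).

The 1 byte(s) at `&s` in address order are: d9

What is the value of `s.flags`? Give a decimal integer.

3

[0]=0xd9 (big-endian) → word 0xd9
type:2 @ bit 6 → (0xd9>>6)&0x3 = 0x3
flags:3 @ bit 3 → (0xd9>>3)&0x7 = 0x3  ←
opcode:1 @ bit 2 → (0xd9>>2)&0x1 = 0x0
id:1 @ bit 1 → (0xd9>>1)&0x1 = 0x0
err:1 @ bit 0 → (0xd9>>0)&0x1 = 0x1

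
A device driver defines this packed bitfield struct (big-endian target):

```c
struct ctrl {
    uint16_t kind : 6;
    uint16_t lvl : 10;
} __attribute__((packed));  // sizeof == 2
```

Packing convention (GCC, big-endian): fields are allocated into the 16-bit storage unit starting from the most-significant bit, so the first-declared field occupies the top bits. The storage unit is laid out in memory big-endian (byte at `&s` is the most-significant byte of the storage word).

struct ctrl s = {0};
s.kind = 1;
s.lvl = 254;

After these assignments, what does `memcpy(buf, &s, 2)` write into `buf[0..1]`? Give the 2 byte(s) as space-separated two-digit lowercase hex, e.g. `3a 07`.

04 fe

kind:6 = 1 → 0x1 << 10 → word 0x0400
lvl:10 = 254 → 0xfe << 0 → word 0x04fe
word = 0x04fe → big-endian bytes:
  [0]=0x04  [1]=0xfe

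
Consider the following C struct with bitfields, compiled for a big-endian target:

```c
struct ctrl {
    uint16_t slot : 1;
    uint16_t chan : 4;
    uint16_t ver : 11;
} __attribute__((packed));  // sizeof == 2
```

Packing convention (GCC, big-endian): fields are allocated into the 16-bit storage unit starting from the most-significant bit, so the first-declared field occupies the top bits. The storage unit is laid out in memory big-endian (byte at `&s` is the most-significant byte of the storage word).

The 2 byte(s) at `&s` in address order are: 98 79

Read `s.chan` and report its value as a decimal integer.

[0]=0x98 [1]=0x79 (big-endian) → word 0x9879
slot:1 @ bit 15 → (0x9879>>15)&0x1 = 0x1
chan:4 @ bit 11 → (0x9879>>11)&0xf = 0x3  ←
ver:11 @ bit 0 → (0x9879>>0)&0x7ff = 0x79

3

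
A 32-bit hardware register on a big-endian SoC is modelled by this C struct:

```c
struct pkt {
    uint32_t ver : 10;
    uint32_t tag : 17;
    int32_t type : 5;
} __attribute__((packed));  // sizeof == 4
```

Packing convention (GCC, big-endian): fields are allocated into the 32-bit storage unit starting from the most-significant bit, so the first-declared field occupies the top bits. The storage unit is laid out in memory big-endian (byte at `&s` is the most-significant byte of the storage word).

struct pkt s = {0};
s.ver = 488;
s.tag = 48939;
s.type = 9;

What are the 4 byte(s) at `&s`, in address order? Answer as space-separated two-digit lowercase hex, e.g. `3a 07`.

ver:10 = 488 → 0x1e8 << 22 → word 0x7a000000
tag:17 = 48939 → 0xbf2b << 5 → word 0x7a17e560
type:5 = 9 → 0x9 << 0 → word 0x7a17e569
word = 0x7a17e569 → big-endian bytes:
  [0]=0x7a  [1]=0x17  [2]=0xe5  [3]=0x69

7a 17 e5 69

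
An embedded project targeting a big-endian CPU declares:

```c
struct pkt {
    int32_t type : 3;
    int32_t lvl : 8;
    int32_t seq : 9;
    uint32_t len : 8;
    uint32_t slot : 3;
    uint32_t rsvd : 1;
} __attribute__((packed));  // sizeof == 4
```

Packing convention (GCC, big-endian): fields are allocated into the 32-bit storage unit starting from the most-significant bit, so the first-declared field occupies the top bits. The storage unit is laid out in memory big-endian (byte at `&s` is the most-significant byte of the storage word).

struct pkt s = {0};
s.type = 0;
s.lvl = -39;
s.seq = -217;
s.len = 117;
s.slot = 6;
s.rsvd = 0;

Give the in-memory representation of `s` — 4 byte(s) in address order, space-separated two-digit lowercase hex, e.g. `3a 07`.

1b 32 77 5c

type:3 = 0 → 0x0 << 29 → word 0x00000000
lvl:8 = -39 → 0xd9 << 21 → word 0x1b200000
seq:9 = -217 → 0x127 << 12 → word 0x1b327000
len:8 = 117 → 0x75 << 4 → word 0x1b327750
slot:3 = 6 → 0x6 << 1 → word 0x1b32775c
rsvd:1 = 0 → 0x0 << 0 → word 0x1b32775c
word = 0x1b32775c → big-endian bytes:
  [0]=0x1b  [1]=0x32  [2]=0x77  [3]=0x5c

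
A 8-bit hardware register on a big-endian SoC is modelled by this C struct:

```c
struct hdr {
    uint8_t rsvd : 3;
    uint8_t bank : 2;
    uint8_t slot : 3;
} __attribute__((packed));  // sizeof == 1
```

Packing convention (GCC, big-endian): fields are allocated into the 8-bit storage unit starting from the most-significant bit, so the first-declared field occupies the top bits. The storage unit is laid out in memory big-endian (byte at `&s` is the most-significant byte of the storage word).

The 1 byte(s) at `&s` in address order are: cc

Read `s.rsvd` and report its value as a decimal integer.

6

[0]=0xcc (big-endian) → word 0xcc
rsvd:3 @ bit 5 → (0xcc>>5)&0x7 = 0x6  ←
bank:2 @ bit 3 → (0xcc>>3)&0x3 = 0x1
slot:3 @ bit 0 → (0xcc>>0)&0x7 = 0x4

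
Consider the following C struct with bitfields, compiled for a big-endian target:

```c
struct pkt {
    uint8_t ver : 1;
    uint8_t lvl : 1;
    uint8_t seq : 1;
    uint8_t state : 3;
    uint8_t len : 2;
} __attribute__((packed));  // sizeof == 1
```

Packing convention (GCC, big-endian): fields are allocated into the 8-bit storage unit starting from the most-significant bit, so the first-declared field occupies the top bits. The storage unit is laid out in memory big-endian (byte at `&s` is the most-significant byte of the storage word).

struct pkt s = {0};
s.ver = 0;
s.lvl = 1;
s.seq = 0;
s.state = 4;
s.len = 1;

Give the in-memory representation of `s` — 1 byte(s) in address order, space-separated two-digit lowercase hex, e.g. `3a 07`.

ver:1 = 0 → 0x0 << 7 → word 0x00
lvl:1 = 1 → 0x1 << 6 → word 0x40
seq:1 = 0 → 0x0 << 5 → word 0x40
state:3 = 4 → 0x4 << 2 → word 0x50
len:2 = 1 → 0x1 << 0 → word 0x51
word = 0x51 → big-endian bytes:
  [0]=0x51

51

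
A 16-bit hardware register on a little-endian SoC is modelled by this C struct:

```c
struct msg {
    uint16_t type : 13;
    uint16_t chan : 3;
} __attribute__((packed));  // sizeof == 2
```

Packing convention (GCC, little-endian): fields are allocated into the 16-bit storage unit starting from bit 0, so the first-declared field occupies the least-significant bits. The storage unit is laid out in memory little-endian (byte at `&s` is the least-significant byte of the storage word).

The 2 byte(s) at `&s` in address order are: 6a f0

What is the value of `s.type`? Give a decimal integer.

[0]=0x6a [1]=0xf0 (little-endian) → word 0xf06a
type:13 @ bit 0 → (0xf06a>>0)&0x1fff = 0x106a  ←
chan:3 @ bit 13 → (0xf06a>>13)&0x7 = 0x7

4202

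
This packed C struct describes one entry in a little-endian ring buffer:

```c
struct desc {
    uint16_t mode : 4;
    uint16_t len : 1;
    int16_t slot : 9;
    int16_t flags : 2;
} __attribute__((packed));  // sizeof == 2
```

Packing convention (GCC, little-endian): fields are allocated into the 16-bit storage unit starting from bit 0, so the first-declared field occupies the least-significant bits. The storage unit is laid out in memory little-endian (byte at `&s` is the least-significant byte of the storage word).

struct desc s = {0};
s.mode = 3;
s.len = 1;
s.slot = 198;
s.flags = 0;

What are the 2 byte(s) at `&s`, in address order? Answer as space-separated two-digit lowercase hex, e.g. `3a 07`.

d3 18

mode:4 = 3 → 0x3 << 0 → word 0x0003
len:1 = 1 → 0x1 << 4 → word 0x0013
slot:9 = 198 → 0xc6 << 5 → word 0x18d3
flags:2 = 0 → 0x0 << 14 → word 0x18d3
word = 0x18d3 → little-endian bytes:
  [0]=0xd3  [1]=0x18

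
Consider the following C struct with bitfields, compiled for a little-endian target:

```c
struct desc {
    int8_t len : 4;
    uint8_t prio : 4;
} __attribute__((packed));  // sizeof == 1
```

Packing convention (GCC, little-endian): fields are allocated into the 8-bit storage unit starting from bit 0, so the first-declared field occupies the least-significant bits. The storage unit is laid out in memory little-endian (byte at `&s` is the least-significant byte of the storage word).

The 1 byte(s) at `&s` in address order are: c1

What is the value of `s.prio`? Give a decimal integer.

12

[0]=0xc1 (little-endian) → word 0xc1
len [0+:4] = (word>>0) & 0xf = 1
prio [4+:4] = (word>>4) & 0xf = 12  ←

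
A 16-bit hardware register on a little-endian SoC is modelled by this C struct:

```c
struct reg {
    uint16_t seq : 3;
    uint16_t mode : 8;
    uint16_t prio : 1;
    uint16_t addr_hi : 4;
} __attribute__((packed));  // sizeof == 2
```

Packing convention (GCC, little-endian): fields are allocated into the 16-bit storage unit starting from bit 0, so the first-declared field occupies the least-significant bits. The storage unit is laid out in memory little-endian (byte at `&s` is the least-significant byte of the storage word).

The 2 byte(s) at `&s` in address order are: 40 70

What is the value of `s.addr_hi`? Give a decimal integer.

[0]=0x40 [1]=0x70 (little-endian) → word 0x7040
seq [0+:3] = (word>>0) & 0x7 = 0
mode [3+:8] = (word>>3) & 0xff = 8
prio [11+:1] = (word>>11) & 0x1 = 0
addr_hi [12+:4] = (word>>12) & 0xf = 7  ←

7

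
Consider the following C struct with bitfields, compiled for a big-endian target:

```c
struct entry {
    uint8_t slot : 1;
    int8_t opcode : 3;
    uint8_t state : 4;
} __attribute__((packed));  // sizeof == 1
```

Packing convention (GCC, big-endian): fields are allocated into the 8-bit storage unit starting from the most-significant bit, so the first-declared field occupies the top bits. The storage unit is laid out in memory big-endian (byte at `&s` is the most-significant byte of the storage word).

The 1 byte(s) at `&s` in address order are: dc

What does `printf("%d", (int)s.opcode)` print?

[0]=0xdc (big-endian) → word 0xdc
slot:1 @ bit 7 → (0xdc>>7)&0x1 = 0x1
opcode:3 @ bit 4 → (0xdc>>4)&0x7 = 0x5  ←
state:4 @ bit 0 → (0xdc>>0)&0xf = 0xc
opcode signed 3b, MSB=1: 5 - 8 = -3

-3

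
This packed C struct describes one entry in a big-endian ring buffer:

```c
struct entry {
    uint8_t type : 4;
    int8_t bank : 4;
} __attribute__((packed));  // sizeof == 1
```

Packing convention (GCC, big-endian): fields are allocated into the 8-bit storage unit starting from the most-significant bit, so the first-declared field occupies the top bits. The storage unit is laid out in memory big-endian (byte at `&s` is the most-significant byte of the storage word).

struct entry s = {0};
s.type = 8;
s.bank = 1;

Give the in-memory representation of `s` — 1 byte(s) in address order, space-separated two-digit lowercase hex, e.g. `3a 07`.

type (4b) val=8 bits=0x8 at bit 4: 0x80
bank (4b) val=1 bits=0x1 at bit 0: 0x81
word = 0x81 → big-endian bytes:
  [0]=0x81

81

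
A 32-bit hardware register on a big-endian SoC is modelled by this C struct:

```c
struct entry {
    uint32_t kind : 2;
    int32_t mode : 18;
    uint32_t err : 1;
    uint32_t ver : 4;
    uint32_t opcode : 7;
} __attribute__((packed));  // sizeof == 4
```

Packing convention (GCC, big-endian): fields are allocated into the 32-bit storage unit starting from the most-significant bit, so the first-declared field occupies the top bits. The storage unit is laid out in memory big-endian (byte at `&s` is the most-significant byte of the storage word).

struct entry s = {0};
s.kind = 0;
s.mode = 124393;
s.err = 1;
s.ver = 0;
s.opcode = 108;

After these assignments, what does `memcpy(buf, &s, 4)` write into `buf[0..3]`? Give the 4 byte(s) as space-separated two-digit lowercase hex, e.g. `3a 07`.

kind:2 = 0 → 0x0 << 30 → word 0x00000000
mode:18 = 124393 → 0x1e5e9 << 12 → word 0x1e5e9000
err:1 = 1 → 0x1 << 11 → word 0x1e5e9800
ver:4 = 0 → 0x0 << 7 → word 0x1e5e9800
opcode:7 = 108 → 0x6c << 0 → word 0x1e5e986c
word = 0x1e5e986c → big-endian bytes:
  [0]=0x1e  [1]=0x5e  [2]=0x98  [3]=0x6c

1e 5e 98 6c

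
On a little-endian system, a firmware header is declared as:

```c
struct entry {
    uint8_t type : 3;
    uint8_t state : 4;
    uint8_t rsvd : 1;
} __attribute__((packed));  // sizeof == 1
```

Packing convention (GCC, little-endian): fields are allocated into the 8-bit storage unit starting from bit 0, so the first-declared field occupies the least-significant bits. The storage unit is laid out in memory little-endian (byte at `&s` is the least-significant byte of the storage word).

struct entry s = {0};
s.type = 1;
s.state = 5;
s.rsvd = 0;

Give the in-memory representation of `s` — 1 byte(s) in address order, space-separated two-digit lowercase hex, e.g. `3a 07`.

29

[0+:3] type=1 & 0x7 = 0x1; word=0x01
[3+:4] state=5 & 0xf = 0x5; word=0x29
[7+:1] rsvd=0 & 0x1 = 0x0; word=0x29
word = 0x29 → little-endian bytes:
  [0]=0x29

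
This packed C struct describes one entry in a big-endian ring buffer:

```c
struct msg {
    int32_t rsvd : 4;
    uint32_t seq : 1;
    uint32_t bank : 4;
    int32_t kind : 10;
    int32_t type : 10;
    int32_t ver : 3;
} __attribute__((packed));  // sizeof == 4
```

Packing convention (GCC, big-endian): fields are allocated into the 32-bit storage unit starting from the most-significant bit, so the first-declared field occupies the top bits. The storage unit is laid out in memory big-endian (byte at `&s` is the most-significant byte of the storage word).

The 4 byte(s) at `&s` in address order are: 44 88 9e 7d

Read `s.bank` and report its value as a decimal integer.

9

[0]=0x44 [1]=0x88 [2]=0x9e [3]=0x7d (big-endian) → word 0x44889e7d
rsvd [28+:4] = (word>>28) & 0xf = 4
seq [27+:1] = (word>>27) & 0x1 = 0
bank [23+:4] = (word>>23) & 0xf = 9  ←
kind [13+:10] = (word>>13) & 0x3ff = 68
type [3+:10] = (word>>3) & 0x3ff = 975
ver [0+:3] = (word>>0) & 0x7 = 5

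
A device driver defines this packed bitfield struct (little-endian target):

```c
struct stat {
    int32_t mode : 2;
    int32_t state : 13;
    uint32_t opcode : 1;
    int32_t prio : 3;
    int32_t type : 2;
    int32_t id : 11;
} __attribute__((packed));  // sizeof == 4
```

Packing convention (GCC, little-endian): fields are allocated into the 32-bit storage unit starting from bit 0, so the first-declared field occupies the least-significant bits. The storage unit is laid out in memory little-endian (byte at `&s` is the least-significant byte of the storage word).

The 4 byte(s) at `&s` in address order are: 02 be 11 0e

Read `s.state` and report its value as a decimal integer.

3968

[0]=0x02 [1]=0xbe [2]=0x11 [3]=0x0e (little-endian) → word 0x0e11be02
mode:2 @ bit 0 → (0x0e11be02>>0)&0x3 = 0x2
state:13 @ bit 2 → (0x0e11be02>>2)&0x1fff = 0xf80  ←
opcode:1 @ bit 15 → (0x0e11be02>>15)&0x1 = 0x1
prio:3 @ bit 16 → (0x0e11be02>>16)&0x7 = 0x1
type:2 @ bit 19 → (0x0e11be02>>19)&0x3 = 0x2
id:11 @ bit 21 → (0x0e11be02>>21)&0x7ff = 0x70
state signed 13b, MSB=0: value = 3968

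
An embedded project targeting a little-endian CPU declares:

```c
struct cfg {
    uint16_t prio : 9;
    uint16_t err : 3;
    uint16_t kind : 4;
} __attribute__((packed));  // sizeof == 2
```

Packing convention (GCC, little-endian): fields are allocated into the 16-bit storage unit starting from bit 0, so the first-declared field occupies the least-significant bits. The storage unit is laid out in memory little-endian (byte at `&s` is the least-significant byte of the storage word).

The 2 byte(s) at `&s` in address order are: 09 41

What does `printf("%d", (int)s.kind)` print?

4

[0]=0x09 [1]=0x41 (little-endian) → word 0x4109
prio [0+:9] = (word>>0) & 0x1ff = 265
err [9+:3] = (word>>9) & 0x7 = 0
kind [12+:4] = (word>>12) & 0xf = 4  ←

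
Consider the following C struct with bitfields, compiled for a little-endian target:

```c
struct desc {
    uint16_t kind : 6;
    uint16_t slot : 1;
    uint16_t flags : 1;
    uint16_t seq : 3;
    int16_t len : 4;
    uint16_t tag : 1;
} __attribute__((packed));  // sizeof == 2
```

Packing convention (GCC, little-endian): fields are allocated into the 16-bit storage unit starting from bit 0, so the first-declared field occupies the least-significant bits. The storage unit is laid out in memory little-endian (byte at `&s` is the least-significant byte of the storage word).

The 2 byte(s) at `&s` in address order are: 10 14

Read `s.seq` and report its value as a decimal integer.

4

[0]=0x10 [1]=0x14 (little-endian) → word 0x1410
kind:6 @ bit 0 → (0x1410>>0)&0x3f = 0x10
slot:1 @ bit 6 → (0x1410>>6)&0x1 = 0x0
flags:1 @ bit 7 → (0x1410>>7)&0x1 = 0x0
seq:3 @ bit 8 → (0x1410>>8)&0x7 = 0x4  ←
len:4 @ bit 11 → (0x1410>>11)&0xf = 0x2
tag:1 @ bit 15 → (0x1410>>15)&0x1 = 0x0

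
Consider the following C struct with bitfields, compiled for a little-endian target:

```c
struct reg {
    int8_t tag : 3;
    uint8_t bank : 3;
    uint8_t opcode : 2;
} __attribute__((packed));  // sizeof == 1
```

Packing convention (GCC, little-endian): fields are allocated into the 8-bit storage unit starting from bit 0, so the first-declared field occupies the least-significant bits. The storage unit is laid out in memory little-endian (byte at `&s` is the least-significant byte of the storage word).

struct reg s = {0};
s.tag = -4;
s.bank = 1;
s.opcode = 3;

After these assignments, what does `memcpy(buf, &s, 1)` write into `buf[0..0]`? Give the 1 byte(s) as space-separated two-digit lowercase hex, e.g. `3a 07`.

tag (3b) val=-4 bits=0x4 at bit 0: 0x04
bank (3b) val=1 bits=0x1 at bit 3: 0x0c
opcode (2b) val=3 bits=0x3 at bit 6: 0xcc
word = 0xcc → little-endian bytes:
  [0]=0xcc

cc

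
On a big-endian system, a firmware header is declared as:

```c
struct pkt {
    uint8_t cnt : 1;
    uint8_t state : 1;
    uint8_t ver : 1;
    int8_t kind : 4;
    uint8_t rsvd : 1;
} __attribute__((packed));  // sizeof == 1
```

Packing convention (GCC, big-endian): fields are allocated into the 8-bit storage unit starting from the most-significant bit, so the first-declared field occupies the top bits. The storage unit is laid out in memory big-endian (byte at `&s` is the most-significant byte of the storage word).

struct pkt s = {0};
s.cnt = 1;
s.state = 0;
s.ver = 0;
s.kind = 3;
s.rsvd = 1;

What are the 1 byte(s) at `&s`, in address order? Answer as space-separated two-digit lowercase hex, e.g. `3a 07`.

87

cnt:1 = 1 → 0x1 << 7 → word 0x80
state:1 = 0 → 0x0 << 6 → word 0x80
ver:1 = 0 → 0x0 << 5 → word 0x80
kind:4 = 3 → 0x3 << 1 → word 0x86
rsvd:1 = 1 → 0x1 << 0 → word 0x87
word = 0x87 → big-endian bytes:
  [0]=0x87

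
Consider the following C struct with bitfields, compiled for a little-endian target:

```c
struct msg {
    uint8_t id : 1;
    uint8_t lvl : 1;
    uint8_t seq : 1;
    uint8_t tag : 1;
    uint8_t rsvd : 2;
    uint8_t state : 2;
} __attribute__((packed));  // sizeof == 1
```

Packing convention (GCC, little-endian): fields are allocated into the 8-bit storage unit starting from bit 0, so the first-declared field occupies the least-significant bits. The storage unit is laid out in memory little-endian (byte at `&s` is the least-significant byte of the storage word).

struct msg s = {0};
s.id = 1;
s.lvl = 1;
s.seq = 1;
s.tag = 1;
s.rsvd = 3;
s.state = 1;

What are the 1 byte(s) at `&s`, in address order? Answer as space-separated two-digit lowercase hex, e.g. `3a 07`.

[0+:1] id=1 & 0x1 = 0x1; word=0x01
[1+:1] lvl=1 & 0x1 = 0x1; word=0x03
[2+:1] seq=1 & 0x1 = 0x1; word=0x07
[3+:1] tag=1 & 0x1 = 0x1; word=0x0f
[4+:2] rsvd=3 & 0x3 = 0x3; word=0x3f
[6+:2] state=1 & 0x3 = 0x1; word=0x7f
word = 0x7f → little-endian bytes:
  [0]=0x7f

7f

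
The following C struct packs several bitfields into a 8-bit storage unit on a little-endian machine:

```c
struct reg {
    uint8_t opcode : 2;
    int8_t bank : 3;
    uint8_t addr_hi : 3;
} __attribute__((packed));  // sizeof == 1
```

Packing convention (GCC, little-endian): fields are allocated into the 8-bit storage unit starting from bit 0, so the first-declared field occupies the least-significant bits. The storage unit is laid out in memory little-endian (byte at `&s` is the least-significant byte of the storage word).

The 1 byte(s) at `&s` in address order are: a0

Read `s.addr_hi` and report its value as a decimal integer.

[0]=0xa0 (little-endian) → word 0xa0
opcode [0+:2] = (word>>0) & 0x3 = 0
bank [2+:3] = (word>>2) & 0x7 = 0
addr_hi [5+:3] = (word>>5) & 0x7 = 5  ←

5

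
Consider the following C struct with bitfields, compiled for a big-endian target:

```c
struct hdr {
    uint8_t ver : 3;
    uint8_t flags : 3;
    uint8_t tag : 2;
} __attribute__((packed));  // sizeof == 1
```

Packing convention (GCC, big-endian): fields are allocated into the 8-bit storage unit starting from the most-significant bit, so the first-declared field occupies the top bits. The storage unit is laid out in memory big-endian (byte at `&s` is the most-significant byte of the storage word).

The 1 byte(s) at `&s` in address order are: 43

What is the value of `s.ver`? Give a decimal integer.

[0]=0x43 (big-endian) → word 0x43
ver [5+:3] = (word>>5) & 0x7 = 2  ←
flags [2+:3] = (word>>2) & 0x7 = 0
tag [0+:2] = (word>>0) & 0x3 = 3

2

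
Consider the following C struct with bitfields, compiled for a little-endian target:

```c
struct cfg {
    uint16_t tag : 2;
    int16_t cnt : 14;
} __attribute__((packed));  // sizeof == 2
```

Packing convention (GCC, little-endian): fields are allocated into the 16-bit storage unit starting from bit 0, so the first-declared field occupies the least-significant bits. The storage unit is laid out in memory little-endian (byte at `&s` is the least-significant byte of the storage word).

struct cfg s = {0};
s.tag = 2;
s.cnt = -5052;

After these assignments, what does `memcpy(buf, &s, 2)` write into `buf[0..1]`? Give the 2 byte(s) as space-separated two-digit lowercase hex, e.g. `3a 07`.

12 b1

[0+:2] tag=2 & 0x3 = 0x2; word=0x0002
[2+:14] cnt=-5052 & 0x3fff = 0x2c44; word=0xb112
word = 0xb112 → little-endian bytes:
  [0]=0x12  [1]=0xb1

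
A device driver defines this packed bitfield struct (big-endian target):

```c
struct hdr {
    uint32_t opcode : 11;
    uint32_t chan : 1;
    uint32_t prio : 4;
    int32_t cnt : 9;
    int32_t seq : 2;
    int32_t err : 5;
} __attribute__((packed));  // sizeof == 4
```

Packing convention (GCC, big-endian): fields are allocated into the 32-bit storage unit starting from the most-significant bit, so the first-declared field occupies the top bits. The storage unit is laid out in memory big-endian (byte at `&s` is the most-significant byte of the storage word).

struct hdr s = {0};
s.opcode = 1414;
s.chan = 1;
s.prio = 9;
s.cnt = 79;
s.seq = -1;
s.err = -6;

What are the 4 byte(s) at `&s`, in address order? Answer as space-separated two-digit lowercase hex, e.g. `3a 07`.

b0 d9 27 fa

[21+:11] opcode=1414 & 0x7ff = 0x586; word=0xb0c00000
[20+:1] chan=1 & 0x1 = 0x1; word=0xb0d00000
[16+:4] prio=9 & 0xf = 0x9; word=0xb0d90000
[7+:9] cnt=79 & 0x1ff = 0x4f; word=0xb0d92780
[5+:2] seq=-1 & 0x3 = 0x3; word=0xb0d927e0
[0+:5] err=-6 & 0x1f = 0x1a; word=0xb0d927fa
word = 0xb0d927fa → big-endian bytes:
  [0]=0xb0  [1]=0xd9  [2]=0x27  [3]=0xfa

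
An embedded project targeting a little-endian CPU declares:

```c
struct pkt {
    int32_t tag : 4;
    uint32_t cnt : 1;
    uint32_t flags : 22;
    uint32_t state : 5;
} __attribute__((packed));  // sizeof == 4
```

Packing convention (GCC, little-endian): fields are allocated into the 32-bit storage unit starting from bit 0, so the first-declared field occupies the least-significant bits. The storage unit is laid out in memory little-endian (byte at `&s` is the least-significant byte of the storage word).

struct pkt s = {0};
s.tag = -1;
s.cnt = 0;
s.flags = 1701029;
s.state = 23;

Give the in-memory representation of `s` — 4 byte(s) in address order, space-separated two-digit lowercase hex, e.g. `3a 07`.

af 94 3e bb

tag:4 = -1 → 0xf << 0 → word 0x0000000f
cnt:1 = 0 → 0x0 << 4 → word 0x0000000f
flags:22 = 1701029 → 0x19f4a5 << 5 → word 0x033e94af
state:5 = 23 → 0x17 << 27 → word 0xbb3e94af
word = 0xbb3e94af → little-endian bytes:
  [0]=0xaf  [1]=0x94  [2]=0x3e  [3]=0xbb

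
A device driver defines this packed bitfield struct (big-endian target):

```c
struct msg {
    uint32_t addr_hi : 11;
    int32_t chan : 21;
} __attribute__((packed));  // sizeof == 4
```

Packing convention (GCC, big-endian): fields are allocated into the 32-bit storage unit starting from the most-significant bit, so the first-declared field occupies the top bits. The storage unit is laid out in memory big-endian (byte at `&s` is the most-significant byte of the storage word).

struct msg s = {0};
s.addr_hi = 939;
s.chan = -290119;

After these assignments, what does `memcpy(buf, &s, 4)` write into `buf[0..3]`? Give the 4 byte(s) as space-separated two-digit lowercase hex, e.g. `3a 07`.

addr_hi:11 = 939 → 0x3ab << 21 → word 0x75600000
chan:21 = -290119 → 0x1b92b9 << 0 → word 0x757b92b9
word = 0x757b92b9 → big-endian bytes:
  [0]=0x75  [1]=0x7b  [2]=0x92  [3]=0xb9

75 7b 92 b9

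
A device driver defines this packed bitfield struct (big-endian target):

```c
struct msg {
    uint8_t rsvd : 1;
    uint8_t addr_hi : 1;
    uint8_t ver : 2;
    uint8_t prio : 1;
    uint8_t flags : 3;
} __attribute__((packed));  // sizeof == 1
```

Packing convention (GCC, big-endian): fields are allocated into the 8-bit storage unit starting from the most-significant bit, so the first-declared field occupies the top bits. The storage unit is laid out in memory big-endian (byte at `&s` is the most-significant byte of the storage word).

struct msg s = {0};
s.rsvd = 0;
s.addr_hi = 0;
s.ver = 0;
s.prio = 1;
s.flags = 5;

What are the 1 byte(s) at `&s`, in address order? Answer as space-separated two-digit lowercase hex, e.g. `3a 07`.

rsvd:1 = 0 → 0x0 << 7 → word 0x00
addr_hi:1 = 0 → 0x0 << 6 → word 0x00
ver:2 = 0 → 0x0 << 4 → word 0x00
prio:1 = 1 → 0x1 << 3 → word 0x08
flags:3 = 5 → 0x5 << 0 → word 0x0d
word = 0x0d → big-endian bytes:
  [0]=0x0d

0d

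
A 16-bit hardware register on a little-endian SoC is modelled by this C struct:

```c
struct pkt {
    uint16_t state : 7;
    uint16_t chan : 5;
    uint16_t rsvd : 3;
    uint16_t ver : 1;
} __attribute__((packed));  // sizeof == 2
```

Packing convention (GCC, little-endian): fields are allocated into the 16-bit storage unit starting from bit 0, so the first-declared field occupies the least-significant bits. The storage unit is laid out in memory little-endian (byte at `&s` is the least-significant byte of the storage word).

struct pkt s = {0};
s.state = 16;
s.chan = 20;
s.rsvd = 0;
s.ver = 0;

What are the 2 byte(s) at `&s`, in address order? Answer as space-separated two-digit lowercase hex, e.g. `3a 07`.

10 0a

[0+:7] state=16 & 0x7f = 0x10; word=0x0010
[7+:5] chan=20 & 0x1f = 0x14; word=0x0a10
[12+:3] rsvd=0 & 0x7 = 0x0; word=0x0a10
[15+:1] ver=0 & 0x1 = 0x0; word=0x0a10
word = 0x0a10 → little-endian bytes:
  [0]=0x10  [1]=0x0a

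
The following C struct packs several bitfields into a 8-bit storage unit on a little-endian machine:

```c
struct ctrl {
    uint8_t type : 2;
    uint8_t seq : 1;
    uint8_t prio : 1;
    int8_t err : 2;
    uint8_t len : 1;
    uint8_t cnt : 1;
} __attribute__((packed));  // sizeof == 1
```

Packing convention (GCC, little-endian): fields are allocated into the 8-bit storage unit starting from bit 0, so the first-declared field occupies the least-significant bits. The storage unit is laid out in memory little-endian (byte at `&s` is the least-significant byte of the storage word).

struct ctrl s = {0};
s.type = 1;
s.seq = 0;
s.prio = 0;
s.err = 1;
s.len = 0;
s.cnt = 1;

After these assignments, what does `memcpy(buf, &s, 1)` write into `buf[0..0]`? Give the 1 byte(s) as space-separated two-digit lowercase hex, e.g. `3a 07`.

[0+:2] type=1 & 0x3 = 0x1; word=0x01
[2+:1] seq=0 & 0x1 = 0x0; word=0x01
[3+:1] prio=0 & 0x1 = 0x0; word=0x01
[4+:2] err=1 & 0x3 = 0x1; word=0x11
[6+:1] len=0 & 0x1 = 0x0; word=0x11
[7+:1] cnt=1 & 0x1 = 0x1; word=0x91
word = 0x91 → little-endian bytes:
  [0]=0x91

91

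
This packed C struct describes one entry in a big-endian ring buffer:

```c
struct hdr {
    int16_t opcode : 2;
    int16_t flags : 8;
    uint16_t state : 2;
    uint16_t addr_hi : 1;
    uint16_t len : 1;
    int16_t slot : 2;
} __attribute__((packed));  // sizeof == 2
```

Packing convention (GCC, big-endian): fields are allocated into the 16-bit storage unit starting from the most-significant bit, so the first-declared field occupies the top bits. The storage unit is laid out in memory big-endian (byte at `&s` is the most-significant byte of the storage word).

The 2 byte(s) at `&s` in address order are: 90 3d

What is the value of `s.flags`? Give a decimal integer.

[0]=0x90 [1]=0x3d (big-endian) → word 0x903d
opcode [14+:2] = (word>>14) & 0x3 = 2
flags [6+:8] = (word>>6) & 0xff = 64  ←
state [4+:2] = (word>>4) & 0x3 = 3
addr_hi [3+:1] = (word>>3) & 0x1 = 1
len [2+:1] = (word>>2) & 0x1 = 1
slot [0+:2] = (word>>0) & 0x3 = 1
flags signed 8b, MSB=0: value = 64

64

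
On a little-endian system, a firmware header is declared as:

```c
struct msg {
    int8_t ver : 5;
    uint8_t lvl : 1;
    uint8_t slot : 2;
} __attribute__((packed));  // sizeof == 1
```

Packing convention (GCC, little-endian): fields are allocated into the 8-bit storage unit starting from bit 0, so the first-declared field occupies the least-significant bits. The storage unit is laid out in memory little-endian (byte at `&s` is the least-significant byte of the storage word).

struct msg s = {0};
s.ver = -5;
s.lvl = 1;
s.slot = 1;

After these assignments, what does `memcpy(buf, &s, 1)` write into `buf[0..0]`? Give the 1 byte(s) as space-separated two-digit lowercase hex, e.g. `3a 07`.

[0+:5] ver=-5 & 0x1f = 0x1b; word=0x1b
[5+:1] lvl=1 & 0x1 = 0x1; word=0x3b
[6+:2] slot=1 & 0x3 = 0x1; word=0x7b
word = 0x7b → little-endian bytes:
  [0]=0x7b

7b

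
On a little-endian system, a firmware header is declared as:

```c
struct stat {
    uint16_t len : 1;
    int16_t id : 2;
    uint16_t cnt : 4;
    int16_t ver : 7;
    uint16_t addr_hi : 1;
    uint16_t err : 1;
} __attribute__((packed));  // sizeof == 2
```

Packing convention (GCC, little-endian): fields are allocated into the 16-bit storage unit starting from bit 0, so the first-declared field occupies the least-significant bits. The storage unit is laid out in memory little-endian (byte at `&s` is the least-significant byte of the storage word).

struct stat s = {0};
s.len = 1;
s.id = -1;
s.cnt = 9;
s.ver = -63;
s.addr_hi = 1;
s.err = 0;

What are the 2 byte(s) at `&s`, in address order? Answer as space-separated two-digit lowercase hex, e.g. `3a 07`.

cf 60

len:1 = 1 → 0x1 << 0 → word 0x0001
id:2 = -1 → 0x3 << 1 → word 0x0007
cnt:4 = 9 → 0x9 << 3 → word 0x004f
ver:7 = -63 → 0x41 << 7 → word 0x20cf
addr_hi:1 = 1 → 0x1 << 14 → word 0x60cf
err:1 = 0 → 0x0 << 15 → word 0x60cf
word = 0x60cf → little-endian bytes:
  [0]=0xcf  [1]=0x60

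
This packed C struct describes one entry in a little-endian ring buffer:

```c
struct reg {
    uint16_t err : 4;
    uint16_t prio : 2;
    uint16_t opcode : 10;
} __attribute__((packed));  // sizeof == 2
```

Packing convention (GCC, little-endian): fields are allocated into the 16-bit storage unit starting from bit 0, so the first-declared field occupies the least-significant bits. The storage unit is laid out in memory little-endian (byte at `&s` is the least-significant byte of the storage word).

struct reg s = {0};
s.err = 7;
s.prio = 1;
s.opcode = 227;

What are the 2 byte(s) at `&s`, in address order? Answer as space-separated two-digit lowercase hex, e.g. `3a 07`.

d7 38

err:4 = 7 → 0x7 << 0 → word 0x0007
prio:2 = 1 → 0x1 << 4 → word 0x0017
opcode:10 = 227 → 0xe3 << 6 → word 0x38d7
word = 0x38d7 → little-endian bytes:
  [0]=0xd7  [1]=0x38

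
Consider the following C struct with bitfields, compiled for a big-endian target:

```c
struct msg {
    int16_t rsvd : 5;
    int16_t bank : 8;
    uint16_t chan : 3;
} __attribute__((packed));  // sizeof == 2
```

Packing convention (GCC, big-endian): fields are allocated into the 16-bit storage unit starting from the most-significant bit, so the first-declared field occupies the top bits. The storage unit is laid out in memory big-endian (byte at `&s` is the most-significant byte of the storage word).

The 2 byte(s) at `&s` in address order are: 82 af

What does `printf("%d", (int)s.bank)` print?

85

[0]=0x82 [1]=0xaf (big-endian) → word 0x82af
rsvd [11+:5] = (word>>11) & 0x1f = 16
bank [3+:8] = (word>>3) & 0xff = 85  ←
chan [0+:3] = (word>>0) & 0x7 = 7
bank signed 8b, MSB=0: value = 85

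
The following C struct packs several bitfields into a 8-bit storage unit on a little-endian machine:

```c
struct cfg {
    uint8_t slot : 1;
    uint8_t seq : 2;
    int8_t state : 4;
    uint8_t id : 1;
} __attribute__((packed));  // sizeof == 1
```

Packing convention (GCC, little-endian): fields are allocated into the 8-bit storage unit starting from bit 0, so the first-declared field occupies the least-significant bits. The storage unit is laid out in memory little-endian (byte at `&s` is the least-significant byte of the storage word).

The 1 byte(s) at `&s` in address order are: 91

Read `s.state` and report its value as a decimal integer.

[0]=0x91 (little-endian) → word 0x91
slot:1 @ bit 0 → (0x91>>0)&0x1 = 0x1
seq:2 @ bit 1 → (0x91>>1)&0x3 = 0x0
state:4 @ bit 3 → (0x91>>3)&0xf = 0x2  ←
id:1 @ bit 7 → (0x91>>7)&0x1 = 0x1
state signed 4b, MSB=0: value = 2

2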